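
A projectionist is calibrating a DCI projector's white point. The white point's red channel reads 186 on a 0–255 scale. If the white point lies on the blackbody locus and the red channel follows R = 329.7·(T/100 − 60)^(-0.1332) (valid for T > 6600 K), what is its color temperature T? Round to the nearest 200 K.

13400 K

(t − 60)^(-0.1332) = 186/329.7 = 0.56415.
t − 60 = 0.56415^(1/-0.1332) = 0.56415^(-7.508) = 73.521, so t = 133.521.
T = 100·t = 13352 K → 13400 K to the nearest 200 K.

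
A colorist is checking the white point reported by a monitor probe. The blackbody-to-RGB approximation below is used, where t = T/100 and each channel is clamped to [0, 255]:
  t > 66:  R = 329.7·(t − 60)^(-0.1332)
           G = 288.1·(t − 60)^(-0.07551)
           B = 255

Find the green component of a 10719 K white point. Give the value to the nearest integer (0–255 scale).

215

t = 10719/100 = 107.19; the t > 66 branch applies.
G = 288.1·(107.19 − 60)^(-0.07551) = 288.1·47.19^(-0.07551) = 288.1·0.74749 = 215.353.
Rounded: 215.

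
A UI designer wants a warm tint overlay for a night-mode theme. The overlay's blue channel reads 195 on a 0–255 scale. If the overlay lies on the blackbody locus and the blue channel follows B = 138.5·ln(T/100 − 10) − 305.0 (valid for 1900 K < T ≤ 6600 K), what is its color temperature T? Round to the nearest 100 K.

4700 K

ln(t − 10) = (195 + 305.0) / 138.5 = 3.6101.
t − 10 = e^3.6101 = 36.970, so t = 46.970.
T = 100·t = 4697 K → 4700 K to the nearest 100 K.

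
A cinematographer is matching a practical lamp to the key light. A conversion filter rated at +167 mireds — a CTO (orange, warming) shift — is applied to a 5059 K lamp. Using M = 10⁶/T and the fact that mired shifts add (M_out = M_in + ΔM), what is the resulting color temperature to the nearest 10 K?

M_in = 10⁶/5059 = 197.67 mireds.
M_out = 197.67 + (+167) = 364.67 mireds.
T_out = 10⁶/364.67 = 2742.2 K → 2740 K.

2740 K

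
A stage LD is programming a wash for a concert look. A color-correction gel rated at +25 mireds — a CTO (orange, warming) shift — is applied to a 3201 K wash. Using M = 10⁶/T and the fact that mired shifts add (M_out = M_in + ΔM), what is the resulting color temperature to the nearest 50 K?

2950 K

M_in = 10⁶/3201 = 312.40 mireds.
M_out = 312.40 + (+25) = 337.40 mireds.
T_out = 10⁶/337.40 = 2963.8 K → 2950 K.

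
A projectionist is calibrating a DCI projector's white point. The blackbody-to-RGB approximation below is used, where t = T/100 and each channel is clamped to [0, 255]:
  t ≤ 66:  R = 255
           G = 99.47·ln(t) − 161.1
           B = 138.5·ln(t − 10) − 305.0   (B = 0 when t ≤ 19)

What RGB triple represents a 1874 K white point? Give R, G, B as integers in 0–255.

t = 1874/100 = 18.74; the t ≤ 66 branch applies.
R = 255 by definition for t ≤ 66.
G = 99.47·ln 18.74 − 161.1 = 99.47·2.9307 − 161.1 = 130.413.
t = 18.74 ≤ 19, so B = 0.
Rounded: (255, 130, 0).

R=255, G=130, B=0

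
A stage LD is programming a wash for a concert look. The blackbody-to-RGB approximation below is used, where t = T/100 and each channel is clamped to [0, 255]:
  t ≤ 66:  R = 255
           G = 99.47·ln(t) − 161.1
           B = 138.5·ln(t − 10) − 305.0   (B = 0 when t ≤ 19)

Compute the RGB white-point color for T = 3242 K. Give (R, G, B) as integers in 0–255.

t = 3242/100 = 32.42; the t ≤ 66 branch applies.
R = 255 by definition for t ≤ 66.
G = 99.47·ln 32.42 − 161.1 = 99.47·3.4788 − 161.1 = 184.934.
B = 138.5·ln(32.42 − 10) − 305.0 = 138.5·ln 22.42 − 305.0 = 138.5·3.1100 − 305.0 = 125.729.
Rounded: (255, 185, 126).

(255, 185, 126)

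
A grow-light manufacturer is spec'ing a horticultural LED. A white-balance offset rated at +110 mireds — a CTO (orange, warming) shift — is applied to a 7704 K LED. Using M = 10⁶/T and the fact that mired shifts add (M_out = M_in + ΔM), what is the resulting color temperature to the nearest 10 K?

4170 K

M_in = 10⁶/7704 = 129.80 mireds.
M_out = 129.80 + (+110) = 239.80 mireds.
T_out = 10⁶/239.80 = 4170.1 K → 4170 K.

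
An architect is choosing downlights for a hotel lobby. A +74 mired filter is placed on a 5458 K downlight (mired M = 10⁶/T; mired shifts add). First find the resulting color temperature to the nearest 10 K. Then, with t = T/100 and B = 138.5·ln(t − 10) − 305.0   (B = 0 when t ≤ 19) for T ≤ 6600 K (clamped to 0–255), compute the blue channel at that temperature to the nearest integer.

161

M_in = 10⁶/5458 = 183.22; M_out = 183.22 + (+74) = 257.22.
T_out = 10⁶/257.22 = 3887.8 K → 3890 K; t = 38.9.
B = 138.5·ln(38.9 − 10) − 305.0 = 138.5·ln 28.9 − 305.0 = 138.5·3.3638 − 305.0 = 160.892.
Rounded: 161.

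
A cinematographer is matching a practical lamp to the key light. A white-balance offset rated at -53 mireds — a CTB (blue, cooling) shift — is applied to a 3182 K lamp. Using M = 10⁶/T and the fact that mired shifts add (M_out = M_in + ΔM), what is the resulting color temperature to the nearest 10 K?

3830 K

M_in = 10⁶/3182 = 314.27 mireds.
M_out = 314.27 + (-53) = 261.27 mireds.
T_out = 10⁶/261.27 = 3827.5 K → 3830 K.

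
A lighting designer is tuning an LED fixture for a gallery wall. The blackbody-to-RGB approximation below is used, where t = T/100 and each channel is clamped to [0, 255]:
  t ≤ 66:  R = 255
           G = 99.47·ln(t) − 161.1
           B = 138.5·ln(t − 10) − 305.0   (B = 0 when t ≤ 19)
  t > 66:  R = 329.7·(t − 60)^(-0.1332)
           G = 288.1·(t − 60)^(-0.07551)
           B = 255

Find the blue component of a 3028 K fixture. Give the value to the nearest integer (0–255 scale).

t = 3028/100 = 30.28; the t ≤ 66 branch applies.
B = 138.5·ln(30.28 − 10) − 305.0 = 138.5·ln 20.28 − 305.0 = 138.5·3.0096 − 305.0 = 111.834.
Rounded: 112.

112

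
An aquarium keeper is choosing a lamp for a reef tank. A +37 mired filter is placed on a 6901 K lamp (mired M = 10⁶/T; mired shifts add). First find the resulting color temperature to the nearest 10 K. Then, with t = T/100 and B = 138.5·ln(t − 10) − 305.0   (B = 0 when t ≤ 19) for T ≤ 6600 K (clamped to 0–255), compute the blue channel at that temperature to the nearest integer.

M_in = 10⁶/6901 = 144.91; M_out = 144.91 + (+37) = 181.91.
T_out = 10⁶/181.91 = 5497.3 K → 5500 K; t = 55.
B = 138.5·ln(55 − 10) − 305.0 = 138.5·ln 45 − 305.0 = 138.5·3.8067 − 305.0 = 222.223.
Rounded: 222.

222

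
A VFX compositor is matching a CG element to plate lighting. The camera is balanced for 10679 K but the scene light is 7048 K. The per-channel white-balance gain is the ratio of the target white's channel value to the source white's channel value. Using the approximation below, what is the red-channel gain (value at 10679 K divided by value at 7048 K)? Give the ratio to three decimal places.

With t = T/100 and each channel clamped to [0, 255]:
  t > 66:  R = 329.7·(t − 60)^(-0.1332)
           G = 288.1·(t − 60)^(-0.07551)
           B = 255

At 7048 K (t = 70.48):
  R = 329.7·(70.48 − 60)^(-0.1332) = 329.7·10.48^(-0.1332) = 329.7·0.73129 = 241.105.
At 10679 K (t = 106.79):
  R = 329.7·(106.79 − 60)^(-0.1332) = 329.7·46.79^(-0.1332) = 329.7·0.59915 = 197.540.
Gain = 197.540 / 241.105 = 0.8193 → 0.819.

0.819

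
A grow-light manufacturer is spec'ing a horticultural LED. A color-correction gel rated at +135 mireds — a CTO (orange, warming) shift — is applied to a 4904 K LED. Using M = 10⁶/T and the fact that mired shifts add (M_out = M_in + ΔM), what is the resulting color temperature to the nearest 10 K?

2950 K

M_in = 10⁶/4904 = 203.92 mireds.
M_out = 203.92 + (+135) = 338.92 mireds.
T_out = 10⁶/338.92 = 2950.6 K → 2950 K.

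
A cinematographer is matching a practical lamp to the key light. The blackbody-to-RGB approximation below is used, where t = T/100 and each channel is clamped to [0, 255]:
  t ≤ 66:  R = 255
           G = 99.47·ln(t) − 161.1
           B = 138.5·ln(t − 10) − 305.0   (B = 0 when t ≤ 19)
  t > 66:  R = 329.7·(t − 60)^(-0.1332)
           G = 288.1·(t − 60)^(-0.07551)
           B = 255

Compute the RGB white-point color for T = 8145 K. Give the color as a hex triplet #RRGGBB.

#DBE5FF

t = 8145/100 = 81.45; the t > 66 branch applies.
R = 329.7·(81.45 − 60)^(-0.1332) = 329.7·21.45^(-0.1332) = 329.7·0.66474 = 219.166.
G = 288.1·(81.45 − 60)^(-0.07551) = 288.1·21.45^(-0.07551) = 288.1·0.79335 = 228.564.
B = 255 by definition for t > 66.
Rounded: (219, 229, 255).
In hex: #DBE5FF.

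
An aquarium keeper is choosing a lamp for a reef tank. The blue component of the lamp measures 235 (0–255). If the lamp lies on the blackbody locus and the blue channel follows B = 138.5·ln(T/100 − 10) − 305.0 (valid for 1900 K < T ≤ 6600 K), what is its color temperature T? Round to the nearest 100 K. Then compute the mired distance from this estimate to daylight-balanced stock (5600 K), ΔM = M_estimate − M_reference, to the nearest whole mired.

ln(t − 10) = (235 + 305.0) / 138.5 = 3.8989.
t − 10 = e^3.8989 = 49.349, so t = 59.349.
T = 100·t = 5935 K → 5900 K to the nearest 100 K.
M_estimate = 10⁶/5900 = 169.49; M_reference = 10⁶/5600 = 178.57.
ΔM = 169.49 − 178.57 = -9.08 → -9 mireds.

-9 mireds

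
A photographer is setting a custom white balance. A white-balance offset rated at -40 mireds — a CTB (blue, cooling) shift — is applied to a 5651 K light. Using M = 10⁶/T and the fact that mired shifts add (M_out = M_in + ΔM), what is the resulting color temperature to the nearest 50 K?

M_in = 10⁶/5651 = 176.96 mireds.
M_out = 176.96 + (-40) = 136.96 mireds.
T_out = 10⁶/136.96 = 7301.4 K → 7300 K.

7300 K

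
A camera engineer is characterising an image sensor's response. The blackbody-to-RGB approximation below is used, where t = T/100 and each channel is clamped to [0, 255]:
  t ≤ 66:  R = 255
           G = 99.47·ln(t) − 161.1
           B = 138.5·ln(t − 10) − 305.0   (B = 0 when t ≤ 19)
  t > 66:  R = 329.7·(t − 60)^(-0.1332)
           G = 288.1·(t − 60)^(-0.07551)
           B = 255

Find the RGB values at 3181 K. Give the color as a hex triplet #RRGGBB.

t = 3181/100 = 31.81; the t ≤ 66 branch applies.
R = 255 by definition for t ≤ 66.
G = 99.47·ln 31.81 − 161.1 = 99.47·3.4598 − 161.1 = 183.044.
B = 138.5·ln(31.81 − 10) − 305.0 = 138.5·ln 21.81 − 305.0 = 138.5·3.0824 − 305.0 = 121.908.
Rounded: (255, 183, 122).
In hex: #FFB77A.

#FFB77A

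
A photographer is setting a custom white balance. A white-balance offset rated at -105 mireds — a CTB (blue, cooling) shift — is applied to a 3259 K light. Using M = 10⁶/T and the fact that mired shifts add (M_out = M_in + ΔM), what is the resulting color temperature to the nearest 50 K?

M_in = 10⁶/3259 = 306.84 mireds.
M_out = 306.84 + (-105) = 201.84 mireds.
T_out = 10⁶/201.84 = 4954.4 K → 4950 K.

4950 K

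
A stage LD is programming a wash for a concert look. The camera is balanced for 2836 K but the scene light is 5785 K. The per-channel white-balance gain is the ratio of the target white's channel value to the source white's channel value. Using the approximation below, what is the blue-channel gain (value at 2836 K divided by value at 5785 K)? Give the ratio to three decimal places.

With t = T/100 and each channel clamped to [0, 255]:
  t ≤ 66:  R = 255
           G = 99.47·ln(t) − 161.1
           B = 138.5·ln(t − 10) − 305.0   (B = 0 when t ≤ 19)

0.425

At 5785 K (t = 57.85):
  B = 138.5·ln(57.85 − 10) − 305.0 = 138.5·ln 47.85 − 305.0 = 138.5·3.8681 − 305.0 = 230.728.
At 2836 K (t = 28.36):
  B = 138.5·ln(28.36 − 10) − 305.0 = 138.5·ln 18.36 − 305.0 = 138.5·2.9102 − 305.0 = 98.059.
Gain = 98.059 / 230.728 = 0.4250 → 0.425.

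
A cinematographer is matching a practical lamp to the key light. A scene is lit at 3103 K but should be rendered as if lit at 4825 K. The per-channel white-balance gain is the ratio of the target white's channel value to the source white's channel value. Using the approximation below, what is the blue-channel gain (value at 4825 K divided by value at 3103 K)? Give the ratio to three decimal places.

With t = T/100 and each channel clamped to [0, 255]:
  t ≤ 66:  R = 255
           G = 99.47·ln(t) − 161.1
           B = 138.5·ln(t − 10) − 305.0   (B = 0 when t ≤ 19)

1.709

At 3103 K (t = 31.03):
  B = 138.5·ln(31.03 − 10) − 305.0 = 138.5·ln 21.03 − 305.0 = 138.5·3.0459 − 305.0 = 116.864.
At 4825 K (t = 48.25):
  B = 138.5·ln(48.25 − 10) − 305.0 = 138.5·ln 38.25 − 305.0 = 138.5·3.6441 − 305.0 = 199.714.
Gain = 199.714 / 116.864 = 1.7089 → 1.709.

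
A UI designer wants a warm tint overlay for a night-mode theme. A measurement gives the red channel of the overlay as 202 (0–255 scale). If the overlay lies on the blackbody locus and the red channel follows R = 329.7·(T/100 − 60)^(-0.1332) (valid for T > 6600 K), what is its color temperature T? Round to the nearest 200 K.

10000 K

(t − 60)^(-0.1332) = 202/329.7 = 0.61268.
t − 60 = 0.61268^(1/-0.1332) = 0.61268^(-7.508) = 39.569, so t = 99.569.
T = 100·t = 9957 K → 10000 K to the nearest 200 K.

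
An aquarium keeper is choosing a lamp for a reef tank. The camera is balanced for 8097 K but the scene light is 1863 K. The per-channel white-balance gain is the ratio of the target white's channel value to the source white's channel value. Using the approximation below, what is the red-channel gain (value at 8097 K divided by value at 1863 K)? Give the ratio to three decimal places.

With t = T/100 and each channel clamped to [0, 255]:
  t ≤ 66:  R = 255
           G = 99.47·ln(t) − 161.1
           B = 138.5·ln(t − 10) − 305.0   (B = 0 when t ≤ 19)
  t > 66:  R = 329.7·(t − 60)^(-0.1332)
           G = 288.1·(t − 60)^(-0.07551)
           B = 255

At 1863 K (t = 18.63):
  R = 255 by definition for t ≤ 66.
At 8097 K (t = 80.97):
  R = 329.7·(80.97 − 60)^(-0.1332) = 329.7·20.97^(-0.1332) = 329.7·0.66675 = 219.828.
Gain = 219.828 / 255.000 = 0.8621 → 0.862.

0.862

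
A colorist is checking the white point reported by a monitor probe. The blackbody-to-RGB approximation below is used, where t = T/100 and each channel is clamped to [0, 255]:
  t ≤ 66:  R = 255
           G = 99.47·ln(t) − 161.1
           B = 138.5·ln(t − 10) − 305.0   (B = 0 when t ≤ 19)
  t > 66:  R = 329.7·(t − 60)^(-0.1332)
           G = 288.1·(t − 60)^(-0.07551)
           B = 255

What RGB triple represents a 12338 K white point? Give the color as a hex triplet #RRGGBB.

t = 12338/100 = 123.38; the t > 66 branch applies.
R = 329.7·(123.38 − 60)^(-0.1332) = 329.7·63.38^(-0.1332) = 329.7·0.57541 = 189.714.
G = 288.1·(123.38 − 60)^(-0.07551) = 288.1·63.38^(-0.07551) = 288.1·0.73103 = 210.609.
B = 255 by definition for t > 66.
Rounded: (190, 211, 255).
In hex: #BED3FF.

#BED3FF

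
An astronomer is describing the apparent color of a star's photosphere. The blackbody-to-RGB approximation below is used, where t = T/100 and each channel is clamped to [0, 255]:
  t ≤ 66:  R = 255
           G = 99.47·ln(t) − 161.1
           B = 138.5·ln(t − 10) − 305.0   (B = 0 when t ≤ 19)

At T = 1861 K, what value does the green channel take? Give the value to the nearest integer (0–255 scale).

130

t = 1861/100 = 18.61; the t ≤ 66 branch applies.
G = 99.47·ln 18.61 − 161.1 = 99.47·2.9237 − 161.1 = 129.720.
Rounded: 130.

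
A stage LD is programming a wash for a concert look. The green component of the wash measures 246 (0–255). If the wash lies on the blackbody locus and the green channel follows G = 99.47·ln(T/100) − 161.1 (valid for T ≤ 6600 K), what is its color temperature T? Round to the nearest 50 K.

6000 K

ln t = (246 + 161.1) / 99.47 = 4.0927.
t = e^4.0927 = 59.901.
T = 100·t = 5990 K → 6000 K to the nearest 50 K.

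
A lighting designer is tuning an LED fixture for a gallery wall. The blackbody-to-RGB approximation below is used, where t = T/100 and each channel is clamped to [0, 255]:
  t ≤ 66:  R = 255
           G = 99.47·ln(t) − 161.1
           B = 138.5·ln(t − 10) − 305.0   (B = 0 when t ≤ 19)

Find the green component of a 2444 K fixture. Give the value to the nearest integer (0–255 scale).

157

t = 2444/100 = 24.44; the t ≤ 66 branch applies.
G = 99.47·ln 24.44 − 161.1 = 99.47·3.1962 − 161.1 = 156.828.
Rounded: 157.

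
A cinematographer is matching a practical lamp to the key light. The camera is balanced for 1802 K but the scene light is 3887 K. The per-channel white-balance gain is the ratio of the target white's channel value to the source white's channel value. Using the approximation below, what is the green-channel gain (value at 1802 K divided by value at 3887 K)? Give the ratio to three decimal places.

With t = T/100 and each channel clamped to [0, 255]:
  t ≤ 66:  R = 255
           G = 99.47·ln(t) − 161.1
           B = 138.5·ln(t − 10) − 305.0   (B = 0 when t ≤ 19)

At 3887 K (t = 38.87):
  G = 99.47·ln 38.87 − 161.1 = 99.47·3.6602 − 161.1 = 202.982.
At 1802 K (t = 18.02):
  G = 99.47·ln 18.02 − 161.1 = 99.47·2.8915 − 161.1 = 126.516.
Gain = 126.516 / 202.982 = 0.6233 → 0.623.

0.623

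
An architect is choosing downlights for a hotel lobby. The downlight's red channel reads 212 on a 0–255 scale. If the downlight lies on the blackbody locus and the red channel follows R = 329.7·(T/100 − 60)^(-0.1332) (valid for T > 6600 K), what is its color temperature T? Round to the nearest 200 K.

8800 K

(t − 60)^(-0.1332) = 212/329.7 = 0.64301.
t − 60 = 0.64301^(1/-0.1332) = 0.64301^(-7.508) = 27.530, so t = 87.530.
T = 100·t = 8753 K → 8800 K to the nearest 200 K.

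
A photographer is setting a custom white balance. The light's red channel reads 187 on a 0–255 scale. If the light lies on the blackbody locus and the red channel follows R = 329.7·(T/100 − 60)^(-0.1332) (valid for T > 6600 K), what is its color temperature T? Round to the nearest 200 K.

(t − 60)^(-0.1332) = 187/329.7 = 0.56718.
t − 60 = 0.56718^(1/-0.1332) = 0.56718^(-7.508) = 70.620, so t = 130.620.
T = 100·t = 13062 K → 13000 K to the nearest 200 K.

13000 K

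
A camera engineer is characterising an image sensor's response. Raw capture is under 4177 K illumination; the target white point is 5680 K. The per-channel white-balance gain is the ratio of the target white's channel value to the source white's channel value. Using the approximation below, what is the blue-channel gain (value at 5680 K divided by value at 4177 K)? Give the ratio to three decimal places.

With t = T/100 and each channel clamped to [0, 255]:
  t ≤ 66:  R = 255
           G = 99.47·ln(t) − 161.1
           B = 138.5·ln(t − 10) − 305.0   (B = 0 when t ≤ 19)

1.308

At 4177 K (t = 41.77):
  B = 138.5·ln(41.77 − 10) − 305.0 = 138.5·ln 31.77 − 305.0 = 138.5·3.4585 − 305.0 = 174.005.
At 5680 K (t = 56.8):
  B = 138.5·ln(56.8 − 10) − 305.0 = 138.5·ln 46.8 − 305.0 = 138.5·3.8459 − 305.0 = 227.655.
Gain = 227.655 / 174.005 = 1.3083 → 1.308.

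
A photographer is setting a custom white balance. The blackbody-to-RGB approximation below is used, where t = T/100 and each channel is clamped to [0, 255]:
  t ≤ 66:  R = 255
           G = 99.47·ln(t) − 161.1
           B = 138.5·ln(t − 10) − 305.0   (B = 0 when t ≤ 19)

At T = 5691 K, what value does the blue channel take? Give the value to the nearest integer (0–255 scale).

t = 5691/100 = 56.91; the t ≤ 66 branch applies.
B = 138.5·ln(56.91 − 10) − 305.0 = 138.5·ln 46.91 − 305.0 = 138.5·3.8482 − 305.0 = 227.980.
Rounded: 228.

228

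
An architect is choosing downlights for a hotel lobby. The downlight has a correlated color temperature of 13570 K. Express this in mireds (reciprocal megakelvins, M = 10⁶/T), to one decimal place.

M = 10⁶ / 13570 = 73.692 → 73.7 mireds.

73.7 mireds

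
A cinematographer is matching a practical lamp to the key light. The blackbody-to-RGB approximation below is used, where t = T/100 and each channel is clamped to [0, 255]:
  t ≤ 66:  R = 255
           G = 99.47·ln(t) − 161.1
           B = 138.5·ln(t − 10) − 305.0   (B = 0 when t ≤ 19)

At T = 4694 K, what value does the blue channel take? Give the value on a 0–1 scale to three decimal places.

t = 4694/100 = 46.94; the t ≤ 66 branch applies.
B = 138.5·ln(46.94 − 10) − 305.0 = 138.5·ln 36.94 − 305.0 = 138.5·3.6093 − 305.0 = 194.887.
On a 0–1 scale: 194.887/255 = 0.7643 → 0.764.

0.764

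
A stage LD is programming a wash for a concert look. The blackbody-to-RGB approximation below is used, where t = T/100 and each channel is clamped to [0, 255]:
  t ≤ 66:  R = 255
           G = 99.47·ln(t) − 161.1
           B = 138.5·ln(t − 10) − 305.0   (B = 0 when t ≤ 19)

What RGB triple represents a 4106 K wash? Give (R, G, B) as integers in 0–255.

(255, 208, 171)

t = 4106/100 = 41.06; the t ≤ 66 branch applies.
R = 255 by definition for t ≤ 66.
G = 99.47·ln 41.06 − 161.1 = 99.47·3.7150 − 161.1 = 208.434.
B = 138.5·ln(41.06 − 10) − 305.0 = 138.5·ln 31.06 − 305.0 = 138.5·3.4359 − 305.0 = 170.875.
Rounded: (255, 208, 171).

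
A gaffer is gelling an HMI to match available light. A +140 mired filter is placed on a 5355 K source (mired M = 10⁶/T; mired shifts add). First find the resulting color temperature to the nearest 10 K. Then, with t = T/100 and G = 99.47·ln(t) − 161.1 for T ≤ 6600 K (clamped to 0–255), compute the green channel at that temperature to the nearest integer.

179

M_in = 10⁶/5355 = 186.74; M_out = 186.74 + (+140) = 326.74.
T_out = 10⁶/326.74 = 3060.5 K → 3060 K; t = 30.6.
G = 99.47·ln 30.6 − 161.1 = 99.47·3.4210 − 161.1 = 179.187.
Rounded: 179.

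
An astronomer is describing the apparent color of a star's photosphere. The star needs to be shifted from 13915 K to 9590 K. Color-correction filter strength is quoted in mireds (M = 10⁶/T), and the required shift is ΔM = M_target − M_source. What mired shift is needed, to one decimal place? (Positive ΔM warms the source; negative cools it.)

M_source = 10⁶/13915 = 71.865; M_target = 10⁶/9590 = 104.275.
ΔM = 104.275 − 71.865 = 32.410 → +32.4 mireds, a warming shift.

+32.4 mireds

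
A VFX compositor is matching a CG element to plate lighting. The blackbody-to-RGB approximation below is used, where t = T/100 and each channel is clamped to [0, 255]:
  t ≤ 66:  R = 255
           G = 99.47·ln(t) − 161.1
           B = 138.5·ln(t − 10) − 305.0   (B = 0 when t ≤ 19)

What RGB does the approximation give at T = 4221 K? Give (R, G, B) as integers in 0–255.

t = 4221/100 = 42.21; the t ≤ 66 branch applies.
R = 255 by definition for t ≤ 66.
G = 99.47·ln 42.21 − 161.1 = 99.47·3.7427 − 161.1 = 211.182.
B = 138.5·ln(42.21 − 10) − 305.0 = 138.5·ln 32.21 − 305.0 = 138.5·3.4723 − 305.0 = 175.910.
Rounded: (255, 211, 176).

(255, 211, 176)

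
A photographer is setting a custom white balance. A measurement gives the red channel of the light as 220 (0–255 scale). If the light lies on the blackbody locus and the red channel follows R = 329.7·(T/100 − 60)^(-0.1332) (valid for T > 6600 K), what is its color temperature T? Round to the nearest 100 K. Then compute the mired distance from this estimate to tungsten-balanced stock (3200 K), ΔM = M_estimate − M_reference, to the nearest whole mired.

-189 mireds

(t − 60)^(-0.1332) = 220/329.7 = 0.66727.
t − 60 = 0.66727^(1/-0.1332) = 0.66727^(-7.508) = 20.847, so t = 80.847.
T = 100·t = 8085 K → 8100 K to the nearest 100 K.
M_estimate = 10⁶/8100 = 123.46; M_reference = 10⁶/3200 = 312.50.
ΔM = 123.46 − 312.50 = -189.04 → -189 mireds.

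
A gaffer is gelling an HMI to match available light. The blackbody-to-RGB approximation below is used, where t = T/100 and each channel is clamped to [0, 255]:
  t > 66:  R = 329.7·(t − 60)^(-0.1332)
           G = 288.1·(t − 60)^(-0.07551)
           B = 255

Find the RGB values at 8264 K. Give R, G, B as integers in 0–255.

R=218, G=228, B=255

t = 8264/100 = 82.64; the t > 66 branch applies.
R = 329.7·(82.64 − 60)^(-0.1332) = 329.7·22.64^(-0.1332) = 329.7·0.65998 = 217.595.
G = 288.1·(82.64 − 60)^(-0.07551) = 288.1·22.64^(-0.07551) = 288.1·0.79012 = 227.634.
B = 255 by definition for t > 66.
Rounded: (218, 228, 255).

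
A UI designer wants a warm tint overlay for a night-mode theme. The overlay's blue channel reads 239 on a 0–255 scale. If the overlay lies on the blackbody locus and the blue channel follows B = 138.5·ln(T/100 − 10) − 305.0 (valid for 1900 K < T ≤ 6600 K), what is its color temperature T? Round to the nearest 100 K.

6100 K

ln(t − 10) = (239 + 305.0) / 138.5 = 3.9278.
t − 10 = e^3.9278 = 50.795, so t = 60.795.
T = 100·t = 6079 K → 6100 K to the nearest 100 K.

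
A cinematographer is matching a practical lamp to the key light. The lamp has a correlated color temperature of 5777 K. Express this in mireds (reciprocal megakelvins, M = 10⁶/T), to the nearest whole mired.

173 mireds

M = 10⁶ / 5777 = 173.100 → 173 mireds.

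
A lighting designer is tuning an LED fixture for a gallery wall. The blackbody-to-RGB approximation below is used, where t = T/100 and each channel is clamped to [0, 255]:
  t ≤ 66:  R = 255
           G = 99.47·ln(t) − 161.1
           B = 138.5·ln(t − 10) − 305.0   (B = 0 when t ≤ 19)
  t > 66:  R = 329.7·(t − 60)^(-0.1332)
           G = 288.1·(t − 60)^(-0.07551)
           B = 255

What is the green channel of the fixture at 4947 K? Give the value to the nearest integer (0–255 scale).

227

t = 4947/100 = 49.47; the t ≤ 66 branch applies.
G = 99.47·ln 49.47 − 161.1 = 99.47·3.9014 − 161.1 = 226.969.
Rounded: 227.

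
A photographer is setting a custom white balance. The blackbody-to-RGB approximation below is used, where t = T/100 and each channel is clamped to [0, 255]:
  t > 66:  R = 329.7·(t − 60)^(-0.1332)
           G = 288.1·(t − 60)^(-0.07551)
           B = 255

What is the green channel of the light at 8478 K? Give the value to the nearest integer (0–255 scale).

226

t = 8478/100 = 84.78; the t > 66 branch applies.
G = 288.1·(84.78 − 60)^(-0.07551) = 288.1·24.78^(-0.07551) = 288.1·0.78475 = 226.087.
Rounded: 226.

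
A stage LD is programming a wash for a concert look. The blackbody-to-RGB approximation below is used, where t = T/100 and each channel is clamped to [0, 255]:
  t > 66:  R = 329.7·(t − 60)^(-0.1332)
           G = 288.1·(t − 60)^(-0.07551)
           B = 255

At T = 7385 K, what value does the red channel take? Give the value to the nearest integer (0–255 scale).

t = 7385/100 = 73.85; the t > 66 branch applies.
R = 329.7·(73.85 − 60)^(-0.1332) = 329.7·13.85^(-0.1332) = 329.7·0.70463 = 232.315.
Rounded: 232.

232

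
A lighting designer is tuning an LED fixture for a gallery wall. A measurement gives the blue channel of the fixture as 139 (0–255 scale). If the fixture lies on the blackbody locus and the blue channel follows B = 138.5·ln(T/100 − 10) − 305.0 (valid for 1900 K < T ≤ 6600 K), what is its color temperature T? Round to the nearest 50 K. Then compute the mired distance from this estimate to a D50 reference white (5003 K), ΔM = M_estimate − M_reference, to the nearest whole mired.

ln(t − 10) = (139 + 305.0) / 138.5 = 3.2058.
t − 10 = e^3.2058 = 24.675, so t = 34.675.
T = 100·t = 3467 K → 3450 K to the nearest 50 K.
M_estimate = 10⁶/3450 = 289.86; M_reference = 10⁶/5003 = 199.88.
ΔM = 289.86 − 199.88 = 89.98 → +90 mireds.

+90 mireds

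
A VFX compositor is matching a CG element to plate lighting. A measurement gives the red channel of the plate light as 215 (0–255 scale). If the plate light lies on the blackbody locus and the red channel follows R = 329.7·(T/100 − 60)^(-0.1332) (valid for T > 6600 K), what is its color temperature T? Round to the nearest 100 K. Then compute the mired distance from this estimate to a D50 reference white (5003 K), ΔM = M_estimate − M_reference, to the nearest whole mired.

-82 mireds

(t − 60)^(-0.1332) = 215/329.7 = 0.65211.
t − 60 = 0.65211^(1/-0.1332) = 0.65211^(-7.508) = 24.774, so t = 84.774.
T = 100·t = 8477 K → 8500 K to the nearest 100 K.
M_estimate = 10⁶/8500 = 117.65; M_reference = 10⁶/5003 = 199.88.
ΔM = 117.65 − 199.88 = -82.23 → -82 mireds.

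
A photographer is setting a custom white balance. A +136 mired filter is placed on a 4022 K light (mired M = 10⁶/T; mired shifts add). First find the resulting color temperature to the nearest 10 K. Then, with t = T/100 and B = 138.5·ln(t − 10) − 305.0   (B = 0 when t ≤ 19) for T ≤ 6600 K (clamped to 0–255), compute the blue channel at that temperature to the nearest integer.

M_in = 10⁶/4022 = 248.63; M_out = 248.63 + (+136) = 384.63.
T_out = 10⁶/384.63 = 2599.9 K → 2600 K; t = 26.
B = 138.5·ln(26 − 10) − 305.0 = 138.5·ln 16 − 305.0 = 138.5·2.7726 − 305.0 = 79.004.
Rounded: 79.

79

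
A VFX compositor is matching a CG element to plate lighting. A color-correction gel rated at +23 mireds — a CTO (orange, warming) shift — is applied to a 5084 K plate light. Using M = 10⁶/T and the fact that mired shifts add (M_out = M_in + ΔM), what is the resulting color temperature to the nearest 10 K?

M_in = 10⁶/5084 = 196.70 mireds.
M_out = 196.70 + (+23) = 219.70 mireds.
T_out = 10⁶/219.70 = 4551.8 K → 4550 K.

4550 K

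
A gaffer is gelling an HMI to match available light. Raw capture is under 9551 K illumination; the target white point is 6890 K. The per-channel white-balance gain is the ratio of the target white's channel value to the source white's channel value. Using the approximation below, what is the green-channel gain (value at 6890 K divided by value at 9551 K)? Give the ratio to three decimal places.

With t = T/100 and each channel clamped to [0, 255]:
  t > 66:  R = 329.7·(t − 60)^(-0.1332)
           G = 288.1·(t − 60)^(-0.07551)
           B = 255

At 9551 K (t = 95.51):
  G = 288.1·(95.51 − 60)^(-0.07551) = 288.1·35.51^(-0.07551) = 288.1·0.76372 = 220.027.
At 6890 K (t = 68.9):
  G = 288.1·(68.9 − 60)^(-0.07551) = 288.1·8.9^(-0.07551) = 288.1·0.84784 = 244.261.
Gain = 244.261 / 220.027 = 1.1101 → 1.110.

1.110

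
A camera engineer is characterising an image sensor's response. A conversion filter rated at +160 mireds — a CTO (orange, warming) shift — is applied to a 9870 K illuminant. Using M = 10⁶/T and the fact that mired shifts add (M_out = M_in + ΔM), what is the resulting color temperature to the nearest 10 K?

M_in = 10⁶/9870 = 101.32 mireds.
M_out = 101.32 + (+160) = 261.32 mireds.
T_out = 10⁶/261.32 = 3826.8 K → 3830 K.

3830 K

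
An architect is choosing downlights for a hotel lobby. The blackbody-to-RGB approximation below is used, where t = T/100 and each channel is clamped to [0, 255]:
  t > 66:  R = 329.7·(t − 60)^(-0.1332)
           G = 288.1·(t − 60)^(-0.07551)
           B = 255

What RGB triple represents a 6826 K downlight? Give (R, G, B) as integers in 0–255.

(249, 246, 255)

t = 6826/100 = 68.26; the t > 66 branch applies.
R = 329.7·(68.26 − 60)^(-0.1332) = 329.7·8.26^(-0.1332) = 329.7·0.75485 = 248.873.
G = 288.1·(68.26 − 60)^(-0.07551) = 288.1·8.26^(-0.07551) = 288.1·0.85263 = 245.642.
B = 255 by definition for t > 66.
Rounded: (249, 246, 255).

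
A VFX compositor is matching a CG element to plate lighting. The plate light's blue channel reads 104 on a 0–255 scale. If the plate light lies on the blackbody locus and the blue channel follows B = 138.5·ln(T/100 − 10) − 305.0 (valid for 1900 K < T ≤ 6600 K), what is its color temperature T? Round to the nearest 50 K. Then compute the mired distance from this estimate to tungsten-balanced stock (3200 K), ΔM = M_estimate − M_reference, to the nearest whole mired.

ln(t − 10) = (104 + 305.0) / 138.5 = 2.9531.
t − 10 = e^2.9531 = 19.165, so t = 29.165.
T = 100·t = 2916 K → 2900 K to the nearest 50 K.
M_estimate = 10⁶/2900 = 344.83; M_reference = 10⁶/3200 = 312.50.
ΔM = 344.83 − 312.50 = 32.33 → +32 mireds.

+32 mireds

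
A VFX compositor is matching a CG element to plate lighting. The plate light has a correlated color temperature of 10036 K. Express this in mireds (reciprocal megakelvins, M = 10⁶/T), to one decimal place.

M = 10⁶ / 10036 = 99.641 → 99.6 mireds.

99.6 mireds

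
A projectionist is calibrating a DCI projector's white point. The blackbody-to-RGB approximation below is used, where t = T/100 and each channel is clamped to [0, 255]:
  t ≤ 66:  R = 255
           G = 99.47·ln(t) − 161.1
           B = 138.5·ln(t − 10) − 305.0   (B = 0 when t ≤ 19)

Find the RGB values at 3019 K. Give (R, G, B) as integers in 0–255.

t = 3019/100 = 30.19; the t ≤ 66 branch applies.
R = 255 by definition for t ≤ 66.
G = 99.47·ln 30.19 − 161.1 = 99.47·3.4075 − 161.1 = 177.845.
B = 138.5·ln(30.19 − 10) − 305.0 = 138.5·ln 20.19 − 305.0 = 138.5·3.0052 − 305.0 = 111.218.
Rounded: (255, 178, 111).

(255, 178, 111)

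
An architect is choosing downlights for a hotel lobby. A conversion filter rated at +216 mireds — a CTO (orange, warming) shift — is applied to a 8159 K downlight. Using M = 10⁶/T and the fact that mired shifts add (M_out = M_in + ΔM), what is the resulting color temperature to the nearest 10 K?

M_in = 10⁶/8159 = 122.56 mireds.
M_out = 122.56 + (+216) = 338.56 mireds.
T_out = 10⁶/338.56 = 2953.7 K → 2950 K.

2950 K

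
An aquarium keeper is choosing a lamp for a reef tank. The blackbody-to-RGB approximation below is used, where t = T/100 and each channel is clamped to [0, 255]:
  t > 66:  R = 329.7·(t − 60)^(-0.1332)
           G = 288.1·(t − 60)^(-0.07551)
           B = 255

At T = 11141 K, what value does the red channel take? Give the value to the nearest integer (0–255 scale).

195

t = 11141/100 = 111.41; the t > 66 branch applies.
R = 329.7·(111.41 − 60)^(-0.1332) = 329.7·51.41^(-0.1332) = 329.7·0.59168 = 195.078.
Rounded: 195.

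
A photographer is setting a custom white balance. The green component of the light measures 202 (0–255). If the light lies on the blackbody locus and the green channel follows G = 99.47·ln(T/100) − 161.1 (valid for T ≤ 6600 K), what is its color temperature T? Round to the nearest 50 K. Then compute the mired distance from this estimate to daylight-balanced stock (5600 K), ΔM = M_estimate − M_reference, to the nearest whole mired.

+81 mireds

ln t = (202 + 161.1) / 99.47 = 3.6503.
t = e^3.6503 = 38.488.
T = 100·t = 3849 K → 3850 K to the nearest 50 K.
M_estimate = 10⁶/3850 = 259.74; M_reference = 10⁶/5600 = 178.57.
ΔM = 259.74 − 178.57 = 81.17 → +81 mireds.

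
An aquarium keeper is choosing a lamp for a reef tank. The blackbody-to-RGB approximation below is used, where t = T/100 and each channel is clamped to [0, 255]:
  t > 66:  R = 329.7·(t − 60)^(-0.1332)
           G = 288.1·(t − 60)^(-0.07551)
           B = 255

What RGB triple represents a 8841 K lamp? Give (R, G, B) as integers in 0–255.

t = 8841/100 = 88.41; the t > 66 branch applies.
R = 329.7·(88.41 − 60)^(-0.1332) = 329.7·28.41^(-0.1332) = 329.7·0.64032 = 211.114.
G = 288.1·(88.41 − 60)^(-0.07551) = 288.1·28.41^(-0.07551) = 288.1·0.77669 = 223.765.
B = 255 by definition for t > 66.
Rounded: (211, 224, 255).

(211, 224, 255)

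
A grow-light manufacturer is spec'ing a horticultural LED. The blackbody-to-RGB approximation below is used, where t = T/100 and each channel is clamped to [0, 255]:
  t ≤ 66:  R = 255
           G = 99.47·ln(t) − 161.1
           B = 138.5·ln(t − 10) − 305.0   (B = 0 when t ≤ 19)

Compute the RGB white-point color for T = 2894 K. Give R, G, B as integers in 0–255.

t = 2894/100 = 28.94; the t ≤ 66 branch applies.
R = 255 by definition for t ≤ 66.
G = 99.47·ln 28.94 − 161.1 = 99.47·3.3652 − 161.1 = 173.639.
B = 138.5·ln(28.94 − 10) − 305.0 = 138.5·ln 18.94 − 305.0 = 138.5·2.9413 − 305.0 = 102.367.
Rounded: (255, 174, 102).

R=255, G=174, B=102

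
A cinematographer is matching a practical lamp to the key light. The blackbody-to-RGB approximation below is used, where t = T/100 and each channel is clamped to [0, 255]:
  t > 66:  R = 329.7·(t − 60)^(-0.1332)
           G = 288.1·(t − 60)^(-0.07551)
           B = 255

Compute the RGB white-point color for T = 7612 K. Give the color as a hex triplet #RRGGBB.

t = 7612/100 = 76.12; the t > 66 branch applies.
R = 329.7·(76.12 − 60)^(-0.1332) = 329.7·16.12^(-0.1332) = 329.7·0.69052 = 227.666.
G = 288.1·(76.12 − 60)^(-0.07551) = 288.1·16.12^(-0.07551) = 288.1·0.81065 = 233.547.
B = 255 by definition for t > 66.
Rounded: (228, 234, 255).
In hex: #E4EAFF.

#E4EAFF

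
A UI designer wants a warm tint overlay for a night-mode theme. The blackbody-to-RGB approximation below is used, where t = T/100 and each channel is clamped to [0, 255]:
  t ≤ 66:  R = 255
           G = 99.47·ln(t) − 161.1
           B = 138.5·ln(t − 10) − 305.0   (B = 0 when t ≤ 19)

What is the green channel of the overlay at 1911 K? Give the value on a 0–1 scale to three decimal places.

0.519

t = 1911/100 = 19.11; the t ≤ 66 branch applies.
G = 99.47·ln 19.11 − 161.1 = 99.47·2.9502 − 161.1 = 132.358.
On a 0–1 scale: 132.358/255 = 0.5190 → 0.519.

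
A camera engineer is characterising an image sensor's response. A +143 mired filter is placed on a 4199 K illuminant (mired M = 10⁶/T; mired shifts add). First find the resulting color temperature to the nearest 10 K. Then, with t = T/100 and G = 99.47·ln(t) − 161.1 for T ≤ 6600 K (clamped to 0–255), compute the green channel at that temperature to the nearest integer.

M_in = 10⁶/4199 = 238.15; M_out = 238.15 + (+143) = 381.15.
T_out = 10⁶/381.15 = 2623.6 K → 2620 K; t = 26.2.
G = 99.47·ln 26.2 − 161.1 = 99.47·3.2658 − 161.1 = 163.745.
Rounded: 164.

164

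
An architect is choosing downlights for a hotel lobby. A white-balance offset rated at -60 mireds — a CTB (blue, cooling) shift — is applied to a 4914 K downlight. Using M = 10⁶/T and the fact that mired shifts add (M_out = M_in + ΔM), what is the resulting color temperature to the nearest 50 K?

6950 K

M_in = 10⁶/4914 = 203.50 mireds.
M_out = 203.50 + (-60) = 143.50 mireds.
T_out = 10⁶/143.50 = 6968.6 K → 6950 K.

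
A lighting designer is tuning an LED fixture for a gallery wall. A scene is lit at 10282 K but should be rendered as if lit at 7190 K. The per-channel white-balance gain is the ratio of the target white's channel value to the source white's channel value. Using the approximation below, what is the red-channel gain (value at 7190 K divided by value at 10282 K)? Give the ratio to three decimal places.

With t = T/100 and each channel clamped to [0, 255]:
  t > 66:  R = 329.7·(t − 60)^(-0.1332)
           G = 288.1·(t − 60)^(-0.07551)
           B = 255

At 10282 K (t = 102.82):
  R = 329.7·(102.82 − 60)^(-0.1332) = 329.7·42.82^(-0.1332) = 329.7·0.60627 = 199.887.
At 7190 K (t = 71.9):
  R = 329.7·(71.9 − 60)^(-0.1332) = 329.7·11.9^(-0.1332) = 329.7·0.71901 = 237.059.
Gain = 237.059 / 199.887 = 1.1860 → 1.186.

1.186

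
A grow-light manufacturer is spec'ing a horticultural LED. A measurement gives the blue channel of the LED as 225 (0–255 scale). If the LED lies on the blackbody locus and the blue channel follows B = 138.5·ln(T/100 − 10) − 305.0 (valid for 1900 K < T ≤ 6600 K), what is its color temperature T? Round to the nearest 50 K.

5600 K

ln(t − 10) = (225 + 305.0) / 138.5 = 3.8267.
t − 10 = e^3.8267 = 45.911, so t = 55.911.
T = 100·t = 5591 K → 5600 K to the nearest 50 K.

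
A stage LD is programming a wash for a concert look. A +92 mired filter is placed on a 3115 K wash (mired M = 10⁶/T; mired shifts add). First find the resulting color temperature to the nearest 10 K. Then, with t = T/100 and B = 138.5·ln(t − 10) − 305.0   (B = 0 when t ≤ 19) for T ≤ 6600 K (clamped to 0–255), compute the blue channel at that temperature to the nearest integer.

M_in = 10⁶/3115 = 321.03; M_out = 321.03 + (+92) = 413.03.
T_out = 10⁶/413.03 = 2421.1 K → 2420 K; t = 24.2.
B = 138.5·ln(24.2 − 10) − 305.0 = 138.5·ln 14.2 − 305.0 = 138.5·2.6532 − 305.0 = 62.474.
Rounded: 62.

62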